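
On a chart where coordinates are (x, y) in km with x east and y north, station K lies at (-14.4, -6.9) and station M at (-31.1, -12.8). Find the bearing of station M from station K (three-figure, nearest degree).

Δeast = -31.1 − -14.4 = -16.70; Δnorth = -12.8 − -6.9 = -5.90.
Bearing = atan2(Δeast, Δnorth) mod 360° = 250.54° ≈ 251°.

251°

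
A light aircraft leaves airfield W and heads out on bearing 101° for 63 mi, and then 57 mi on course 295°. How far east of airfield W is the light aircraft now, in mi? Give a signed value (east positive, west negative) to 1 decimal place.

Leg 1 (101°, 63 mi): east 63 sin 101° = 61.84, north 63 cos 101° = -12.02
Leg 2 (295°, 57 mi): east 57 sin 295° = -51.66, north 57 cos 295° = 24.09
Net east component: 10.18 mi.

10.2 mi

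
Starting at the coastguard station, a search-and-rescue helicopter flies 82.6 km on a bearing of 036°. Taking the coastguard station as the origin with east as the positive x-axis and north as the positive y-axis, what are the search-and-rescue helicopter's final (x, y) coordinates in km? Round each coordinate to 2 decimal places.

Leg 1 (036°, 82.6 km): east 82.6 sin 36° = 48.55, north 82.6 cos 36° = 66.82
Summing: 48.55 km east, 66.82 km north → (48.55, 66.82).

(48.55, 66.82)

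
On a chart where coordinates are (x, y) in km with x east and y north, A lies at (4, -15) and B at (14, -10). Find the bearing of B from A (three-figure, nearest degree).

063°

Δeast = 14 − 4 = 10.00; Δnorth = -10 − -15 = 5.00.
Bearing = atan2(Δeast, Δnorth) mod 360° = 63.43° ≈ 063°.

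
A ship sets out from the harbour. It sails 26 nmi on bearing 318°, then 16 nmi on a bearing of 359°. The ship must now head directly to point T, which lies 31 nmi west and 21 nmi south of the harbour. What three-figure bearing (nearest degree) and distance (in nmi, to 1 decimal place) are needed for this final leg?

193°, 57.9 nmi

Leg 1 (318°, 26 nmi): east 26 sin 318° = -17.40, north 26 cos 318° = 19.32
Leg 2 (359°, 16 nmi): east 16 sin 359° = -0.28, north 16 cos 359° = 16.00
Current position: (-17.68, 35.32). Target: (-31, -21). Remaining: Δeast = -13.32, Δnorth = -56.32.
Bearing = atan2(-13.32, -56.32) mod 360° = 193.31°; distance = √((-13.32)² + (-56.32)²) = 57.874 nmi.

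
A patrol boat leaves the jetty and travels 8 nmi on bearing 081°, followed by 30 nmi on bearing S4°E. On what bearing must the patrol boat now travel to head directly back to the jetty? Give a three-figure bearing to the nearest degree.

Leg 1 (081°, 8 nmi): east 8 sin 81° = 7.90, north 8 cos 81° = 1.25
Leg 2 (S4°E, 30 nmi): east 30 sin 176° = 2.09, north 30 cos 176° = -29.93
Net displacement: 9.99 east, -28.68 north. Direction back to start is (-9.99, 28.68): bearing = atan2(-9.99, 28.68) mod 360° = 340.79° ≈ 341°.

341°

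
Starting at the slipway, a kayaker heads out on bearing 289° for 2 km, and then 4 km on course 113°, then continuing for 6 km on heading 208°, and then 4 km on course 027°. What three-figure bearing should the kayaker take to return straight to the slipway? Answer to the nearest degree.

343°

Leg 1 (289°, 2 km): east 2 sin 289° = -1.89, north 2 cos 289° = 0.65
Leg 2 (113°, 4 km): east 4 sin 113° = 3.68, north 4 cos 113° = -1.56
Leg 3 (208°, 6 km): east 6 sin 208° = -2.82, north 6 cos 208° = -5.30
Leg 4 (027°, 4 km): east 4 sin 27° = 1.82, north 4 cos 27° = 3.56
Net displacement: 0.79 east, -2.65 north. Direction back to start is (-0.79, 2.65): bearing = atan2(-0.79, 2.65) mod 360° = 343.37° ≈ 343°.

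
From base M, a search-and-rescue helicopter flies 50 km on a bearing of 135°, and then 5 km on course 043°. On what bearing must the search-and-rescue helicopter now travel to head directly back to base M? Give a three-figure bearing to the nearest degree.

Leg 1 (135°, 50 km): east 50 sin 135° = 35.36, north 50 cos 135° = -35.36
Leg 2 (043°, 5 km): east 5 sin 43° = 3.41, north 5 cos 43° = 3.66
Net displacement: 38.77 east, -31.70 north. Direction back to start is (-38.77, 31.70): bearing = atan2(-38.77, 31.70) mod 360° = 309.27° ≈ 309°.

309°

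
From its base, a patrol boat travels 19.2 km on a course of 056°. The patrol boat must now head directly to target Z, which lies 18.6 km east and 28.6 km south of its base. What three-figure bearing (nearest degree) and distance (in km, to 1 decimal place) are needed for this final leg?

Leg 1 (056°, 19.2 km): east 19.2 sin 56° = 15.92, north 19.2 cos 56° = 10.74
Current position: (15.92, 10.74). Target: (18.6, -28.6). Remaining: Δeast = 2.68, Δnorth = -39.34.
Bearing = atan2(2.68, -39.34) mod 360° = 176.10°; distance = √((2.68)² + (-39.34)²) = 39.428 km.

176°, 39.4 km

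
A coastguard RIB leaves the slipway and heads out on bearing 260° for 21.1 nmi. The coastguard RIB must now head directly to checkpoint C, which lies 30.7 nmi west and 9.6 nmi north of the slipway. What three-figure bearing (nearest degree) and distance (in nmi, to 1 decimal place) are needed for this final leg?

Leg 1 (260°, 21.1 nmi): east 21.1 sin 260° = -20.78, north 21.1 cos 260° = -3.66
Current position: (-20.78, -3.66). Target: (-30.7, 9.6). Remaining: Δeast = -9.92, Δnorth = 13.26.
Bearing = atan2(-9.92, 13.26) mod 360° = 323.21°; distance = √((-9.92)² + (13.26)²) = 16.564 nmi.

323°, 16.6 nmi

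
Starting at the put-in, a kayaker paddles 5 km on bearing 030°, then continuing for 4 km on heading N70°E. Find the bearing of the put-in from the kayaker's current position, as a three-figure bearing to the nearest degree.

Leg 1 (030°, 5 km): east 5 sin 30° = 2.50, north 5 cos 30° = 4.33
Leg 2 (N70°E, 4 km): east 4 sin 70° = 3.76, north 4 cos 70° = 1.37
Net displacement: 6.26 east, 5.70 north. Direction back to start is (-6.26, -5.70): bearing = atan2(-6.26, -5.70) mod 360° = 227.68° ≈ 228°.

228°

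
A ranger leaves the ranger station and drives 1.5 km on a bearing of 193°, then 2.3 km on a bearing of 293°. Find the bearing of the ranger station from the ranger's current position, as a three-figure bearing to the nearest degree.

Leg 1 (193°, 1.5 km): east 1.5 sin 193° = -0.34, north 1.5 cos 193° = -1.46
Leg 2 (293°, 2.3 km): east 2.3 sin 293° = -2.12, north 2.3 cos 293° = 0.90
Net displacement: -2.45 east, -0.56 north. Direction back to start is (2.45, 0.56): bearing = atan2(2.45, 0.56) mod 360° = 77.08° ≈ 077°.

077°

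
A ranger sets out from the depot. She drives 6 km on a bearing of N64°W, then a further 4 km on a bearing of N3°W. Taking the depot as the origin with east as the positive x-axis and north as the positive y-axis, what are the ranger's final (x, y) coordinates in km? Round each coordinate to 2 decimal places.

Leg 1 (N64°W, 6 km): east 6 sin 296° = -5.39, north 6 cos 296° = 2.63
Leg 2 (N3°W, 4 km): east 4 sin 357° = -0.21, north 4 cos 357° = 3.99
Summing: -5.60 km east, 6.62 km north → (-5.60, 6.62).

(-5.60, 6.62)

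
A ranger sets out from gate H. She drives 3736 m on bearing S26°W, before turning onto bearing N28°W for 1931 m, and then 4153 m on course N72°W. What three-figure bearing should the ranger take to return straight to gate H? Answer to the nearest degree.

087°

Leg 1 (S26°W, 3736 m): east 3736 sin 206° = -1637.75, north 3736 cos 206° = -3357.89
Leg 2 (N28°W, 1931 m): east 1931 sin 332° = -906.55, north 1931 cos 332° = 1704.97
Leg 3 (N72°W, 4153 m): east 4153 sin 288° = -3949.74, north 4153 cos 288° = 1283.35
Net displacement: -6494.04 east, -369.58 north. Direction back to start is (6494.04, 369.58): bearing = atan2(6494.04, 369.58) mod 360° = 86.74° ≈ 087°.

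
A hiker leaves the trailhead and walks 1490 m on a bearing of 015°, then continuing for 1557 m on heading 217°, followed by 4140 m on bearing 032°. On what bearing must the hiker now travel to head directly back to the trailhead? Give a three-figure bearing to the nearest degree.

204°

Leg 1 (015°, 1490 m): east 1490 sin 15° = 385.64, north 1490 cos 15° = 1439.23
Leg 2 (217°, 1557 m): east 1557 sin 217° = -937.03, north 1557 cos 217° = -1243.48
Leg 3 (032°, 4140 m): east 4140 sin 32° = 2193.87, north 4140 cos 32° = 3510.92
Net displacement: 1642.48 east, 3706.67 north. Direction back to start is (-1642.48, -3706.67): bearing = atan2(-1642.48, -3706.67) mod 360° = 203.90° ≈ 204°.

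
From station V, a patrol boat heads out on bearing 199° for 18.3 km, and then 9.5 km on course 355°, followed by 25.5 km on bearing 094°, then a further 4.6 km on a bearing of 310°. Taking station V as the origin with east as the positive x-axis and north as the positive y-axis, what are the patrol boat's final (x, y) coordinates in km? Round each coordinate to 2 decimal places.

Leg 1 (199°, 18.3 km): east 18.3 sin 199° = -5.96, north 18.3 cos 199° = -17.30
Leg 2 (355°, 9.5 km): east 9.5 sin 355° = -0.83, north 9.5 cos 355° = 9.46
Leg 3 (094°, 25.5 km): east 25.5 sin 94° = 25.44, north 25.5 cos 94° = -1.78
Leg 4 (310°, 4.6 km): east 4.6 sin 310° = -3.52, north 4.6 cos 310° = 2.96
Summing: 15.13 km east, -6.66 km north → (15.13, -6.66).

(15.13, -6.66)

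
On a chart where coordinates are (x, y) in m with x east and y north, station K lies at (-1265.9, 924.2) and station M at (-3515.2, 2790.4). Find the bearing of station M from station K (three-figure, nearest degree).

Δeast = -3515.2 − -1265.9 = -2249.30; Δnorth = 2790.4 − 924.2 = 1866.20.
Bearing = atan2(Δeast, Δnorth) mod 360° = 309.68° ≈ 310°.

310°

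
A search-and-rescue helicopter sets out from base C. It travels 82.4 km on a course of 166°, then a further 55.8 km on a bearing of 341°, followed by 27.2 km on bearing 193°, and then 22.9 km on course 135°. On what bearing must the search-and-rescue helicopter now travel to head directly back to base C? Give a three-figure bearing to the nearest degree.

Leg 1 (166°, 82.4 km): east 82.4 sin 166° = 19.93, north 82.4 cos 166° = -79.95
Leg 2 (341°, 55.8 km): east 55.8 sin 341° = -18.17, north 55.8 cos 341° = 52.76
Leg 3 (193°, 27.2 km): east 27.2 sin 193° = -6.12, north 27.2 cos 193° = -26.50
Leg 4 (135°, 22.9 km): east 22.9 sin 135° = 16.19, north 22.9 cos 135° = -16.19
Net displacement: 11.84 east, -69.89 north. Direction back to start is (-11.84, 69.89): bearing = atan2(-11.84, 69.89) mod 360° = 350.38° ≈ 350°.

350°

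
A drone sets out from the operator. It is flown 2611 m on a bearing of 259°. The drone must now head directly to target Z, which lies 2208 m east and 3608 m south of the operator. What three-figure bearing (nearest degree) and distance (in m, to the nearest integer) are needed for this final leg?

123°, 5695 m

Leg 1 (259°, 2611 m): east 2611 sin 259° = -2563.03, north 2611 cos 259° = -498.20
Current position: (-2563.03, -498.20). Target: (2208, -3608). Remaining: Δeast = 4771.03, Δnorth = -3109.80.
Bearing = atan2(4771.03, -3109.80) mod 360° = 123.10°; distance = √((4771.03)² + (-3109.80)²) = 5695.047 m.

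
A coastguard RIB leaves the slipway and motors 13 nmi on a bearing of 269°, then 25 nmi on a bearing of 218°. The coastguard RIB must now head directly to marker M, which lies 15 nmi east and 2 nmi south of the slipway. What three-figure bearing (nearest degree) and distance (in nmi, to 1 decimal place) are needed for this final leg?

068°, 46.9 nmi

Leg 1 (269°, 13 nmi): east 13 sin 269° = -13.00, north 13 cos 269° = -0.23
Leg 2 (218°, 25 nmi): east 25 sin 218° = -15.39, north 25 cos 218° = -19.70
Current position: (-28.39, -19.93). Target: (15, -2). Remaining: Δeast = 43.39, Δnorth = 17.93.
Bearing = atan2(43.39, 17.93) mod 360° = 67.55°; distance = √((43.39)² + (17.93)²) = 46.947 nmi.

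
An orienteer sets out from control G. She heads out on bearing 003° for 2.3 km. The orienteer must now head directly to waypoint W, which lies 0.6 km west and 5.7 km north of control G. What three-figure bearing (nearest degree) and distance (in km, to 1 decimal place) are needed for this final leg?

Leg 1 (003°, 2.3 km): east 2.3 sin 3° = 0.12, north 2.3 cos 3° = 2.30
Current position: (0.12, 2.30). Target: (-0.6, 5.7). Remaining: Δeast = -0.72, Δnorth = 3.40.
Bearing = atan2(-0.72, 3.40) mod 360° = 348.05°; distance = √((-0.72)² + (3.40)²) = 3.479 km.

348°, 3.5 km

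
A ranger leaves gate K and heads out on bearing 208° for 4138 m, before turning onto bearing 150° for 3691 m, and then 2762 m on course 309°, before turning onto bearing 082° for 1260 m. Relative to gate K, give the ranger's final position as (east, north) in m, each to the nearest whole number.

Leg 1 (208°, 4138 m): east 4138 sin 208° = -1942.67, north 4138 cos 208° = -3653.64
Leg 2 (150°, 3691 m): east 3691 sin 150° = 1845.50, north 3691 cos 150° = -3196.50
Leg 3 (309°, 2762 m): east 2762 sin 309° = -2146.48, north 2762 cos 309° = 1738.18
Leg 4 (082°, 1260 m): east 1260 sin 82° = 1247.74, north 1260 cos 82° = 175.36
Summing: -995.91 m east, -4936.60 m north → (-996, -4937).

(-996, -4937)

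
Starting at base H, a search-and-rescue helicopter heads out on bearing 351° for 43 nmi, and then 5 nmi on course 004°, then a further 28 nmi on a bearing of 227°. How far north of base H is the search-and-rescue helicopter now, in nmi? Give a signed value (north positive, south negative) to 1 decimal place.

Leg 1 (351°, 43 nmi): east 43 sin 351° = -6.73, north 43 cos 351° = 42.47
Leg 2 (004°, 5 nmi): east 5 sin 4° = 0.35, north 5 cos 4° = 4.99
Leg 3 (227°, 28 nmi): east 28 sin 227° = -20.48, north 28 cos 227° = -19.10
Net north component: 28.36 nmi.

28.4 nmi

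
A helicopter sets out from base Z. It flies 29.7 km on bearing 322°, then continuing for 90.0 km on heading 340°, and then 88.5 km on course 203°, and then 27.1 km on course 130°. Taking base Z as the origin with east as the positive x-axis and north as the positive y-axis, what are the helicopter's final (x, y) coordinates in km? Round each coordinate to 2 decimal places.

(-62.89, 9.09)

Leg 1 (322°, 29.7 km): east 29.7 sin 322° = -18.29, north 29.7 cos 322° = 23.40
Leg 2 (340°, 90.0 km): east 90.0 sin 340° = -30.78, north 90.0 cos 340° = 84.57
Leg 3 (203°, 88.5 km): east 88.5 sin 203° = -34.58, north 88.5 cos 203° = -81.46
Leg 4 (130°, 27.1 km): east 27.1 sin 130° = 20.76, north 27.1 cos 130° = -17.42
Summing: -62.89 km east, 9.09 km north → (-62.89, 9.09).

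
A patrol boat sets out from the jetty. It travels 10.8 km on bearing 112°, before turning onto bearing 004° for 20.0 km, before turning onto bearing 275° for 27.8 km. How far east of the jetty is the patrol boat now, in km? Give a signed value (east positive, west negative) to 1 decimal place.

Leg 1 (112°, 10.8 km): east 10.8 sin 112° = 10.01, north 10.8 cos 112° = -4.05
Leg 2 (004°, 20.0 km): east 20.0 sin 4° = 1.40, north 20.0 cos 4° = 19.95
Leg 3 (275°, 27.8 km): east 27.8 sin 275° = -27.69, north 27.8 cos 275° = 2.42
Net east component: -16.29 km.

-16.3 km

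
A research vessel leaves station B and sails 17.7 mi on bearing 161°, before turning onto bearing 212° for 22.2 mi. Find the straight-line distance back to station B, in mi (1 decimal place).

Leg 1 (161°, 17.7 mi): east 17.7 sin 161° = 5.76, north 17.7 cos 161° = -16.74
Leg 2 (212°, 22.2 mi): east 22.2 sin 212° = -11.76, north 22.2 cos 212° = -18.83
Net: -6.00 east, -35.56 north. Distance = √((-6.00)² + (-35.56)²) = 36.065 mi.

36.1 mi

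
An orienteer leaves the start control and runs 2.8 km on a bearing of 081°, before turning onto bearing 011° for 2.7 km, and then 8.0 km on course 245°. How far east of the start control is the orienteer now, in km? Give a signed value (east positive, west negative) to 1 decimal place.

Leg 1 (081°, 2.8 km): east 2.8 sin 81° = 2.77, north 2.8 cos 81° = 0.44
Leg 2 (011°, 2.7 km): east 2.7 sin 11° = 0.52, north 2.7 cos 11° = 2.65
Leg 3 (245°, 8.0 km): east 8.0 sin 245° = -7.25, north 8.0 cos 245° = -3.38
Net east component: -3.97 km.

-4.0 km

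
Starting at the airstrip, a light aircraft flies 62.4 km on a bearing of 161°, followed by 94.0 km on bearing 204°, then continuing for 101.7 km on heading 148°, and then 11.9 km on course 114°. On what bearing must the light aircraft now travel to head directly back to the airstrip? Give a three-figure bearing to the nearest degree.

349°

Leg 1 (161°, 62.4 km): east 62.4 sin 161° = 20.32, north 62.4 cos 161° = -59.00
Leg 2 (204°, 94.0 km): east 94.0 sin 204° = -38.23, north 94.0 cos 204° = -85.87
Leg 3 (148°, 101.7 km): east 101.7 sin 148° = 53.89, north 101.7 cos 148° = -86.25
Leg 4 (114°, 11.9 km): east 11.9 sin 114° = 10.87, north 11.9 cos 114° = -4.84
Net displacement: 46.85 east, -235.96 north. Direction back to start is (-46.85, 235.96): bearing = atan2(-46.85, 235.96) mod 360° = 348.77° ≈ 349°.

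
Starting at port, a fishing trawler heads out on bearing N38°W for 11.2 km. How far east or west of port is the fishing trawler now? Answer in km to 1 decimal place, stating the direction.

Leg 1 (N38°W, 11.2 km): east 11.2 sin 322° = -6.90, north 11.2 cos 322° = 8.83
Net east component: -6.90 km.

6.9 km west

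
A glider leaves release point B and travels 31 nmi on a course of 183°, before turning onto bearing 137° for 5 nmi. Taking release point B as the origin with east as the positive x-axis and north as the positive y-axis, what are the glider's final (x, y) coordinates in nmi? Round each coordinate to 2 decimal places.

Leg 1 (183°, 31 nmi): east 31 sin 183° = -1.62, north 31 cos 183° = -30.96
Leg 2 (137°, 5 nmi): east 5 sin 137° = 3.41, north 5 cos 137° = -3.66
Summing: 1.79 nmi east, -34.61 nmi north → (1.79, -34.61).

(1.79, -34.61)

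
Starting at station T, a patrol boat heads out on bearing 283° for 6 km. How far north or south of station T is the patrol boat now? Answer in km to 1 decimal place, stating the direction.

Leg 1 (283°, 6 km): east 6 sin 283° = -5.85, north 6 cos 283° = 1.35
Net north component: 1.35 km.

1.3 km north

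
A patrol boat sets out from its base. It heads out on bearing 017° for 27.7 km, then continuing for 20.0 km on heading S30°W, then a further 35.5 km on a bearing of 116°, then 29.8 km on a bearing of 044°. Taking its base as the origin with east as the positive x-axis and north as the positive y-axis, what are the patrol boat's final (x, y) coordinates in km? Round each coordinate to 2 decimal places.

Leg 1 (017°, 27.7 km): east 27.7 sin 17° = 8.10, north 27.7 cos 17° = 26.49
Leg 2 (S30°W, 20.0 km): east 20.0 sin 210° = -10.00, north 20.0 cos 210° = -17.32
Leg 3 (116°, 35.5 km): east 35.5 sin 116° = 31.91, north 35.5 cos 116° = -15.56
Leg 4 (044°, 29.8 km): east 29.8 sin 44° = 20.70, north 29.8 cos 44° = 21.44
Summing: 50.71 km east, 15.04 km north → (50.71, 15.04).

(50.71, 15.04)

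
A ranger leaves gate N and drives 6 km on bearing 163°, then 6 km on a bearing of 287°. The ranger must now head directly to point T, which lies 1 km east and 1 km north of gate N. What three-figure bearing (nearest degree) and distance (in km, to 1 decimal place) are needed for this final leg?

Leg 1 (163°, 6 km): east 6 sin 163° = 1.75, north 6 cos 163° = -5.74
Leg 2 (287°, 6 km): east 6 sin 287° = -5.74, north 6 cos 287° = 1.75
Current position: (-3.98, -3.98). Target: (1, 1). Remaining: Δeast = 4.98, Δnorth = 4.98.
Bearing = atan2(4.98, 4.98) mod 360° = 45.00°; distance = √((4.98)² + (4.98)²) = 7.048 km.

045°, 7.0 km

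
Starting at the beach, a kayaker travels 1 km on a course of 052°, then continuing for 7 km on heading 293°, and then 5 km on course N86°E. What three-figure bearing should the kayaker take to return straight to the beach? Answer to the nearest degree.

170°

Leg 1 (052°, 1 km): east 1 sin 52° = 0.79, north 1 cos 52° = 0.62
Leg 2 (293°, 7 km): east 7 sin 293° = -6.44, north 7 cos 293° = 2.74
Leg 3 (N86°E, 5 km): east 5 sin 86° = 4.99, north 5 cos 86° = 0.35
Net displacement: -0.67 east, 3.70 north. Direction back to start is (0.67, -3.70): bearing = atan2(0.67, -3.70) mod 360° = 169.77° ≈ 170°.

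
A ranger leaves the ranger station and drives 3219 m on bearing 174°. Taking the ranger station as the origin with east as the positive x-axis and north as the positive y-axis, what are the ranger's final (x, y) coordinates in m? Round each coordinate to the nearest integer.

Leg 1 (174°, 3219 m): east 3219 sin 174° = 336.48, north 3219 cos 174° = -3201.37
Summing: 336.48 m east, -3201.37 m north → (336, -3201).

(336, -3201)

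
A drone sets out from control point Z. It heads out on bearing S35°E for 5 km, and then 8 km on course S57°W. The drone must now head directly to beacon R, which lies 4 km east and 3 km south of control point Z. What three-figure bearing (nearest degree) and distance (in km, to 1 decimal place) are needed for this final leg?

Leg 1 (S35°E, 5 km): east 5 sin 145° = 2.87, north 5 cos 145° = -4.10
Leg 2 (S57°W, 8 km): east 8 sin 237° = -6.71, north 8 cos 237° = -4.36
Current position: (-3.84, -8.45). Target: (4, -3). Remaining: Δeast = 7.84, Δnorth = 5.45.
Bearing = atan2(7.84, 5.45) mod 360° = 55.19°; distance = √((7.84)² + (5.45)²) = 9.551 km.

055°, 9.6 km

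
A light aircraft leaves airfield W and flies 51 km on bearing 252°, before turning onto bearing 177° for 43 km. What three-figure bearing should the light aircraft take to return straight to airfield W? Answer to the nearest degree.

038°

Leg 1 (252°, 51 km): east 51 sin 252° = -48.50, north 51 cos 252° = -15.76
Leg 2 (177°, 43 km): east 43 sin 177° = 2.25, north 43 cos 177° = -42.94
Net displacement: -46.25 east, -58.70 north. Direction back to start is (46.25, 58.70): bearing = atan2(46.25, 58.70) mod 360° = 38.24° ≈ 038°.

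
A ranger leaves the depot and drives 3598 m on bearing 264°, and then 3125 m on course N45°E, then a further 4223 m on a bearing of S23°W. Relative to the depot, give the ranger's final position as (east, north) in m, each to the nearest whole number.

(-3019, -2054)

Leg 1 (264°, 3598 m): east 3598 sin 264° = -3578.29, north 3598 cos 264° = -376.09
Leg 2 (N45°E, 3125 m): east 3125 sin 45° = 2209.71, north 3125 cos 45° = 2209.71
Leg 3 (S23°W, 4223 m): east 4223 sin 203° = -1650.06, north 4223 cos 203° = -3887.29
Summing: -3018.64 m east, -2053.68 m north → (-3019, -2054).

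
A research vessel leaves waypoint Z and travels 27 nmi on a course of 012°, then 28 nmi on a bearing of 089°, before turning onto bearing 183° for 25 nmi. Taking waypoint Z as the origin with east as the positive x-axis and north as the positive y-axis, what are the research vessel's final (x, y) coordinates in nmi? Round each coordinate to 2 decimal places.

Leg 1 (012°, 27 nmi): east 27 sin 12° = 5.61, north 27 cos 12° = 26.41
Leg 2 (089°, 28 nmi): east 28 sin 89° = 28.00, north 28 cos 89° = 0.49
Leg 3 (183°, 25 nmi): east 25 sin 183° = -1.31, north 25 cos 183° = -24.97
Summing: 32.30 nmi east, 1.93 nmi north → (32.30, 1.93).

(32.30, 1.93)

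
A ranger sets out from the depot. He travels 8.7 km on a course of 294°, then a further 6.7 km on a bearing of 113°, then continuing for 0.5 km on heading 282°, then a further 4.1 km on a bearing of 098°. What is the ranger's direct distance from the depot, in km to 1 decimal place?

1.8 km

Leg 1 (294°, 8.7 km): east 8.7 sin 294° = -7.95, north 8.7 cos 294° = 3.54
Leg 2 (113°, 6.7 km): east 6.7 sin 113° = 6.17, north 6.7 cos 113° = -2.62
Leg 3 (282°, 0.5 km): east 0.5 sin 282° = -0.49, north 0.5 cos 282° = 0.10
Leg 4 (098°, 4.1 km): east 4.1 sin 98° = 4.06, north 4.1 cos 98° = -0.57
Net: 1.79 east, 0.45 north. Distance = √((1.79)² + (0.45)²) = 1.847 km.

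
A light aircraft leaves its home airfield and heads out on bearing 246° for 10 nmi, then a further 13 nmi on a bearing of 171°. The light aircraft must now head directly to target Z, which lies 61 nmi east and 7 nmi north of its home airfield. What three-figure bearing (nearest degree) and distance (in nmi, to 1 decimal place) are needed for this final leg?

Leg 1 (246°, 10 nmi): east 10 sin 246° = -9.14, north 10 cos 246° = -4.07
Leg 2 (171°, 13 nmi): east 13 sin 171° = 2.03, north 13 cos 171° = -12.84
Current position: (-7.10, -16.91). Target: (61, 7). Remaining: Δeast = 68.10, Δnorth = 23.91.
Bearing = atan2(68.10, 23.91) mod 360° = 70.66°; distance = √((68.10)² + (23.91)²) = 72.176 nmi.

071°, 72.2 nmi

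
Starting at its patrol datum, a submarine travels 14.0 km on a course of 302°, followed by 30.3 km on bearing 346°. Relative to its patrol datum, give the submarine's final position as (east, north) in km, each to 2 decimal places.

(-19.20, 36.82)

Leg 1 (302°, 14.0 km): east 14.0 sin 302° = -11.87, north 14.0 cos 302° = 7.42
Leg 2 (346°, 30.3 km): east 30.3 sin 346° = -7.33, north 30.3 cos 346° = 29.40
Summing: -19.20 km east, 36.82 km north → (-19.20, 36.82).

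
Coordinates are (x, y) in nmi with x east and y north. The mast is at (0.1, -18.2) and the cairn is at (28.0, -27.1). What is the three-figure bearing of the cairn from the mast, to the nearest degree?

108°

Δeast = 28.0 − 0.1 = 27.90; Δnorth = -27.1 − -18.2 = -8.90.
Bearing = atan2(Δeast, Δnorth) mod 360° = 107.69° ≈ 108°.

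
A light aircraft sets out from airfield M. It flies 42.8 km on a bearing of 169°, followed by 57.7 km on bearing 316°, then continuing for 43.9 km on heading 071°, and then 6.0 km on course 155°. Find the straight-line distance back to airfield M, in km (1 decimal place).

Leg 1 (169°, 42.8 km): east 42.8 sin 169° = 8.17, north 42.8 cos 169° = -42.01
Leg 2 (316°, 57.7 km): east 57.7 sin 316° = -40.08, north 57.7 cos 316° = 41.51
Leg 3 (071°, 43.9 km): east 43.9 sin 71° = 41.51, north 43.9 cos 71° = 14.29
Leg 4 (155°, 6.0 km): east 6.0 sin 155° = 2.54, north 6.0 cos 155° = -5.44
Net: 12.13 east, 8.35 north. Distance = √((12.13)² + (8.35)²) = 14.723 km.

14.7 km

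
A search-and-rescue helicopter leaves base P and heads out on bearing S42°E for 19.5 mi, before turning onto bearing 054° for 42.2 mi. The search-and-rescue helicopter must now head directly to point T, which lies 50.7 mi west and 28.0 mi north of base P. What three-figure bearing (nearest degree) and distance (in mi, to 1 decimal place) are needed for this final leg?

Leg 1 (S42°E, 19.5 mi): east 19.5 sin 138° = 13.05, north 19.5 cos 138° = -14.49
Leg 2 (054°, 42.2 mi): east 42.2 sin 54° = 34.14, north 42.2 cos 54° = 24.80
Current position: (47.19, 10.31). Target: (-50.7, 28.0). Remaining: Δeast = -97.89, Δnorth = 17.69.
Bearing = atan2(-97.89, 17.69) mod 360° = 280.24°; distance = √((-97.89)² + (17.69)²) = 99.474 mi.

280°, 99.5 mi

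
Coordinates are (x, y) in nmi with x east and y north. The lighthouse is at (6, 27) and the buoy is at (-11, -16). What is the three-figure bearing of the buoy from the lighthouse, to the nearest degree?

202°

Δeast = -11 − 6 = -17.00; Δnorth = -16 − 27 = -43.00.
Bearing = atan2(Δeast, Δnorth) mod 360° = 201.57° ≈ 202°.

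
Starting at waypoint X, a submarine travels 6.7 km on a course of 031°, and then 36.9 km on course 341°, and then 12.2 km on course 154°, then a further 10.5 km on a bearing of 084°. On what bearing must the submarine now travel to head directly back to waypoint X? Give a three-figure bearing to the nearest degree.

193°

Leg 1 (031°, 6.7 km): east 6.7 sin 31° = 3.45, north 6.7 cos 31° = 5.74
Leg 2 (341°, 36.9 km): east 36.9 sin 341° = -12.01, north 36.9 cos 341° = 34.89
Leg 3 (154°, 12.2 km): east 12.2 sin 154° = 5.35, north 12.2 cos 154° = -10.97
Leg 4 (084°, 10.5 km): east 10.5 sin 84° = 10.44, north 10.5 cos 84° = 1.10
Net displacement: 7.23 east, 30.76 north. Direction back to start is (-7.23, -30.76): bearing = atan2(-7.23, -30.76) mod 360° = 193.22° ≈ 193°.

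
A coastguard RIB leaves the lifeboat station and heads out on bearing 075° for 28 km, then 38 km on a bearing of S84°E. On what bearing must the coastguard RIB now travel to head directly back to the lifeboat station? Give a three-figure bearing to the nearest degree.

Leg 1 (075°, 28 km): east 28 sin 75° = 27.05, north 28 cos 75° = 7.25
Leg 2 (S84°E, 38 km): east 38 sin 96° = 37.79, north 38 cos 96° = -3.97
Net displacement: 64.84 east, 3.27 north. Direction back to start is (-64.84, -3.27): bearing = atan2(-64.84, -3.27) mod 360° = 267.11° ≈ 267°.

267°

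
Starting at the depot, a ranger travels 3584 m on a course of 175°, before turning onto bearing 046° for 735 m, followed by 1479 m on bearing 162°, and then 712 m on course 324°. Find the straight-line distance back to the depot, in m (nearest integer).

3989 m

Leg 1 (175°, 3584 m): east 3584 sin 175° = 312.37, north 3584 cos 175° = -3570.36
Leg 2 (046°, 735 m): east 735 sin 46° = 528.71, north 735 cos 46° = 510.57
Leg 3 (162°, 1479 m): east 1479 sin 162° = 457.04, north 1479 cos 162° = -1406.61
Leg 4 (324°, 712 m): east 712 sin 324° = -418.50, north 712 cos 324° = 576.02
Net: 879.61 east, -3890.38 north. Distance = √((879.61)² + (-3890.38)²) = 3988.581 m.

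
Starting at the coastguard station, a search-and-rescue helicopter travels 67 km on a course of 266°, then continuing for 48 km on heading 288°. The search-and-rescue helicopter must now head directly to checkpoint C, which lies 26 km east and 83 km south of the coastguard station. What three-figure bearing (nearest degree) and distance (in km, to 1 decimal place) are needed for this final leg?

124°, 166.9 km

Leg 1 (266°, 67 km): east 67 sin 266° = -66.84, north 67 cos 266° = -4.67
Leg 2 (288°, 48 km): east 48 sin 288° = -45.65, north 48 cos 288° = 14.83
Current position: (-112.49, 10.16). Target: (26, -83). Remaining: Δeast = 138.49, Δnorth = -93.16.
Bearing = atan2(138.49, -93.16) mod 360° = 123.93°; distance = √((138.49)² + (-93.16)²) = 166.905 km.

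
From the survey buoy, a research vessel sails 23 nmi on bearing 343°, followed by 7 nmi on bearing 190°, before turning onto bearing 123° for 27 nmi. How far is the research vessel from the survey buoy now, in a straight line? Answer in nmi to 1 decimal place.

14.7 nmi

Leg 1 (343°, 23 nmi): east 23 sin 343° = -6.72, north 23 cos 343° = 22.00
Leg 2 (190°, 7 nmi): east 7 sin 190° = -1.22, north 7 cos 190° = -6.89
Leg 3 (123°, 27 nmi): east 27 sin 123° = 22.64, north 27 cos 123° = -14.71
Net: 14.70 east, 0.40 north. Distance = √((14.70)² + (0.40)²) = 14.709 nmi.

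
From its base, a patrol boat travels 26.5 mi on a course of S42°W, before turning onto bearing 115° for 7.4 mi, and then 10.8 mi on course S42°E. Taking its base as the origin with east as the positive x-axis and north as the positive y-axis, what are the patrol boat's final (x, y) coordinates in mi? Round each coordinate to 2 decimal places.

Leg 1 (S42°W, 26.5 mi): east 26.5 sin 222° = -17.73, north 26.5 cos 222° = -19.69
Leg 2 (115°, 7.4 mi): east 7.4 sin 115° = 6.71, north 7.4 cos 115° = -3.13
Leg 3 (S42°E, 10.8 mi): east 10.8 sin 138° = 7.23, north 10.8 cos 138° = -8.03
Summing: -3.80 mi east, -30.85 mi north → (-3.80, -30.85).

(-3.80, -30.85)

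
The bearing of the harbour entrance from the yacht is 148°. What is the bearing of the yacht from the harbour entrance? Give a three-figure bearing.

328°

Back-bearing = 148° + 180° = 328°.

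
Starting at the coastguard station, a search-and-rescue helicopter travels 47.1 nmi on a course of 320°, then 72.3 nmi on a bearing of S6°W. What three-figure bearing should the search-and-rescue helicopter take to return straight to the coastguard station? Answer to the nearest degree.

Leg 1 (320°, 47.1 nmi): east 47.1 sin 320° = -30.28, north 47.1 cos 320° = 36.08
Leg 2 (S6°W, 72.3 nmi): east 72.3 sin 186° = -7.56, north 72.3 cos 186° = -71.90
Net displacement: -37.83 east, -35.82 north. Direction back to start is (37.83, 35.82): bearing = atan2(37.83, 35.82) mod 360° = 46.56° ≈ 047°.

047°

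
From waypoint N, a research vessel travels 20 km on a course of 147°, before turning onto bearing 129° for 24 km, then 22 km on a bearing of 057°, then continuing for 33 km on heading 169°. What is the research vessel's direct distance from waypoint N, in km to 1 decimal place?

75.4 km

Leg 1 (147°, 20 km): east 20 sin 147° = 10.89, north 20 cos 147° = -16.77
Leg 2 (129°, 24 km): east 24 sin 129° = 18.65, north 24 cos 129° = -15.10
Leg 3 (057°, 22 km): east 22 sin 57° = 18.45, north 22 cos 57° = 11.98
Leg 4 (169°, 33 km): east 33 sin 169° = 6.30, north 33 cos 169° = -32.39
Net: 54.29 east, -52.29 north. Distance = √((54.29)² + (-52.29)²) = 75.377 km.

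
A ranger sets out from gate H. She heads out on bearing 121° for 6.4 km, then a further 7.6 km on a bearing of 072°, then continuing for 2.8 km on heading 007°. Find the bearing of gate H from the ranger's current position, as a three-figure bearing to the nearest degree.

Leg 1 (121°, 6.4 km): east 6.4 sin 121° = 5.49, north 6.4 cos 121° = -3.30
Leg 2 (072°, 7.6 km): east 7.6 sin 72° = 7.23, north 7.6 cos 72° = 2.35
Leg 3 (007°, 2.8 km): east 2.8 sin 7° = 0.34, north 2.8 cos 7° = 2.78
Net displacement: 13.06 east, 1.83 north. Direction back to start is (-13.06, -1.83): bearing = atan2(-13.06, -1.83) mod 360° = 262.01° ≈ 262°.

262°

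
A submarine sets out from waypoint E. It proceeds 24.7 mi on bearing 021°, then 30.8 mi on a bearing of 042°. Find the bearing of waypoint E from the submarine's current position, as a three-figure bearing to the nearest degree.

Leg 1 (021°, 24.7 mi): east 24.7 sin 21° = 8.85, north 24.7 cos 21° = 23.06
Leg 2 (042°, 30.8 mi): east 30.8 sin 42° = 20.61, north 30.8 cos 42° = 22.89
Net displacement: 29.46 east, 45.95 north. Direction back to start is (-29.46, -45.95): bearing = atan2(-29.46, -45.95) mod 360° = 212.67° ≈ 213°.

213°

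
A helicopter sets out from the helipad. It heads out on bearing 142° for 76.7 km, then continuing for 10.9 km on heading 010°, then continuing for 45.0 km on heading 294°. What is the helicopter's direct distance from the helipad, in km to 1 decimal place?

32.4 km

Leg 1 (142°, 76.7 km): east 76.7 sin 142° = 47.22, north 76.7 cos 142° = -60.44
Leg 2 (010°, 10.9 km): east 10.9 sin 10° = 1.89, north 10.9 cos 10° = 10.73
Leg 3 (294°, 45.0 km): east 45.0 sin 294° = -41.11, north 45.0 cos 294° = 18.30
Net: 8.00 east, -31.40 north. Distance = √((8.00)² + (-31.40)²) = 32.407 km.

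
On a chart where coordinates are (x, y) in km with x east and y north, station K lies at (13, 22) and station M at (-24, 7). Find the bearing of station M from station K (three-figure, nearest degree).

248°

Δeast = -24 − 13 = -37.00; Δnorth = 7 − 22 = -15.00.
Bearing = atan2(Δeast, Δnorth) mod 360° = 247.93° ≈ 248°.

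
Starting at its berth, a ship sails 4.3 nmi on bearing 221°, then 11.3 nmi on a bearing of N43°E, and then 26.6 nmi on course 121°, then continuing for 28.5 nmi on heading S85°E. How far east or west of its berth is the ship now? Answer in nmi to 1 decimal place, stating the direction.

56.1 nmi east

Leg 1 (221°, 4.3 nmi): east 4.3 sin 221° = -2.82, north 4.3 cos 221° = -3.25
Leg 2 (N43°E, 11.3 nmi): east 11.3 sin 43° = 7.71, north 11.3 cos 43° = 8.26
Leg 3 (121°, 26.6 nmi): east 26.6 sin 121° = 22.80, north 26.6 cos 121° = -13.70
Leg 4 (S85°E, 28.5 nmi): east 28.5 sin 95° = 28.39, north 28.5 cos 95° = -2.48
Net east component: 56.08 nmi.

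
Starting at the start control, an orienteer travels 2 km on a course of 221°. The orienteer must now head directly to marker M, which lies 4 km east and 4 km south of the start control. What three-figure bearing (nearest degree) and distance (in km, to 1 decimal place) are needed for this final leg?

Leg 1 (221°, 2 km): east 2 sin 221° = -1.31, north 2 cos 221° = -1.51
Current position: (-1.31, -1.51). Target: (4, -4). Remaining: Δeast = 5.31, Δnorth = -2.49.
Bearing = atan2(5.31, -2.49) mod 360° = 115.12°; distance = √((5.31)² + (-2.49)²) = 5.867 km.

115°, 5.9 km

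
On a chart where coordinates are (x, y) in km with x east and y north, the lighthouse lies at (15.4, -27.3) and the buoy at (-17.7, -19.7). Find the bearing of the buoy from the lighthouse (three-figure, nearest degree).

283°

Δeast = -17.7 − 15.4 = -33.10; Δnorth = -19.7 − -27.3 = 7.60.
Bearing = atan2(Δeast, Δnorth) mod 360° = 282.93° ≈ 283°.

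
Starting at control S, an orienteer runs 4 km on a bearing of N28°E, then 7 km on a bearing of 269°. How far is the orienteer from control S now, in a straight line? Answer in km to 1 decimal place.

6.2 km

Leg 1 (N28°E, 4 km): east 4 sin 28° = 1.88, north 4 cos 28° = 3.53
Leg 2 (269°, 7 km): east 7 sin 269° = -7.00, north 7 cos 269° = -0.12
Net: -5.12 east, 3.41 north. Distance = √((-5.12)² + (3.41)²) = 6.152 km.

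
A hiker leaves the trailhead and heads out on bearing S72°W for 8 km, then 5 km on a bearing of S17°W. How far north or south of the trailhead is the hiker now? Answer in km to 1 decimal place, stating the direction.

Leg 1 (S72°W, 8 km): east 8 sin 252° = -7.61, north 8 cos 252° = -2.47
Leg 2 (S17°W, 5 km): east 5 sin 197° = -1.46, north 5 cos 197° = -4.78
Net north component: -7.25 km.

7.3 km south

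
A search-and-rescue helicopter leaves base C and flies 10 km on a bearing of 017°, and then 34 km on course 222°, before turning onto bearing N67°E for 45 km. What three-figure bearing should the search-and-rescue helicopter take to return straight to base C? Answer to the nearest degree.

Leg 1 (017°, 10 km): east 10 sin 17° = 2.92, north 10 cos 17° = 9.56
Leg 2 (222°, 34 km): east 34 sin 222° = -22.75, north 34 cos 222° = -25.27
Leg 3 (N67°E, 45 km): east 45 sin 67° = 41.42, north 45 cos 67° = 17.58
Net displacement: 21.60 east, 1.88 north. Direction back to start is (-21.60, -1.88): bearing = atan2(-21.60, -1.88) mod 360° = 265.03° ≈ 265°.

265°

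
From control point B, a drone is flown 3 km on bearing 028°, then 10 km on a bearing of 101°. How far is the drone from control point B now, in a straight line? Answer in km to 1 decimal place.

Leg 1 (028°, 3 km): east 3 sin 28° = 1.41, north 3 cos 28° = 2.65
Leg 2 (101°, 10 km): east 10 sin 101° = 9.82, north 10 cos 101° = -1.91
Net: 11.22 east, 0.74 north. Distance = √((11.22)² + (0.74)²) = 11.249 km.

11.2 km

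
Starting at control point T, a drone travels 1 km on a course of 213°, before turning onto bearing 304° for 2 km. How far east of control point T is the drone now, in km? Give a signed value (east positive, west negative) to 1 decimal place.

-2.2 km

Leg 1 (213°, 1 km): east 1 sin 213° = -0.54, north 1 cos 213° = -0.84
Leg 2 (304°, 2 km): east 2 sin 304° = -1.66, north 2 cos 304° = 1.12
Net east component: -2.20 km.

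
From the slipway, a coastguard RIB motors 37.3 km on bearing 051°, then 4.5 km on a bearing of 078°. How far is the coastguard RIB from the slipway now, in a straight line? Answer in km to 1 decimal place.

Leg 1 (051°, 37.3 km): east 37.3 sin 51° = 28.99, north 37.3 cos 51° = 23.47
Leg 2 (078°, 4.5 km): east 4.5 sin 78° = 4.40, north 4.5 cos 78° = 0.94
Net: 33.39 east, 24.41 north. Distance = √((33.39)² + (24.41)²) = 41.360 km.

41.4 km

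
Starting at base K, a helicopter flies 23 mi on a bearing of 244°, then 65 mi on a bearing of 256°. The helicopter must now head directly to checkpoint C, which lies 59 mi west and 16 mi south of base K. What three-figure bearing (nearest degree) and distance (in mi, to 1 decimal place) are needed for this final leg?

068°, 26.6 mi

Leg 1 (244°, 23 mi): east 23 sin 244° = -20.67, north 23 cos 244° = -10.08
Leg 2 (256°, 65 mi): east 65 sin 256° = -63.07, north 65 cos 256° = -15.72
Current position: (-83.74, -25.81). Target: (-59, -16). Remaining: Δeast = 24.74, Δnorth = 9.81.
Bearing = atan2(24.74, 9.81) mod 360° = 68.38°; distance = √((24.74)² + (9.81)²) = 26.614 mi.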